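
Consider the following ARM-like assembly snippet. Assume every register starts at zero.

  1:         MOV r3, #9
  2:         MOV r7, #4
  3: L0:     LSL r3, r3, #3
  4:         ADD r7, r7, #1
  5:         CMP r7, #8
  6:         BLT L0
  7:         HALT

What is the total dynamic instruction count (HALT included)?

19

r3=9
r7=4
r3=9<<3=72
r7=4+1=5
CMP r7, #8  (cmp 5,8)
BLT L0: taken
r3=72<<3=576
r7=5+1=6
CMP r7, #8  (cmp 6,8)
BLT L0: taken
r3=576<<3=4608
r7=6+1=7
CMP r7, #8  (cmp 7,8)
BLT L0: taken
r3=4608<<3=36864
r7=7+1=8
CMP r7, #8  (cmp 8,8)
BLT L0: not taken
halt.
Total executed instructions: 19.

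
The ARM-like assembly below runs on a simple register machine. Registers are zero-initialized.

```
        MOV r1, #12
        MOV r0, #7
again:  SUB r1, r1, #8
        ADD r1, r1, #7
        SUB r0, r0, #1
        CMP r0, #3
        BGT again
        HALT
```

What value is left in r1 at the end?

8

r1=12
r0=7
r1=12-8=4
r1=4+7=11
r0=7-1=6
CMP r0, #3  (cmp 6,3)
BGT again: taken
r1=11-8=3
r1=3+7=10
r0=6-1=5
CMP r0, #3  (cmp 5,3)
BGT again: taken
r1=10-8=2
r1=2+7=9
r0=5-1=4
CMP r0, #3  (cmp 4,3)
BGT again: taken
r1=9-8=1
r1=1+7=8
r0=4-1=3
CMP r0, #3  (cmp 3,3)
BGT again: not taken
halt.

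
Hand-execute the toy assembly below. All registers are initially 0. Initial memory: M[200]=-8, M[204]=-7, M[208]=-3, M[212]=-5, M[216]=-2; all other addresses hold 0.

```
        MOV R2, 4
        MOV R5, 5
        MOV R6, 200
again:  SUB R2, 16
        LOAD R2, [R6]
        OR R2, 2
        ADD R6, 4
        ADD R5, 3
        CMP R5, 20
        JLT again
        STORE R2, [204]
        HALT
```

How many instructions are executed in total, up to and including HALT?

40

R2=4
R5=5
R6=200
R2=4-16=-12
R2=M[200]=-8
R2=(-8)|2=-6
R6=200+4=204
R5=5+3=8
CMP R5, 20  (cmp 8,20)
JLT again: taken
R2=(-6)-16=-22
R2=M[204]=-7
R2=(-7)|2=-5
R6=204+4=208
R5=8+3=11
CMP R5, 20  (cmp 11,20)
JLT again: taken
R2=(-5)-16=-21
R2=M[208]=-3
R2=(-3)|2=-1
R6=208+4=212
R5=11+3=14
CMP R5, 20  (cmp 14,20)
JLT again: taken
R2=(-1)-16=-17
R2=M[212]=-5
R2=(-5)|2=-5
R6=212+4=216
R5=14+3=17
CMP R5, 20  (cmp 17,20)
JLT again: taken
R2=(-5)-16=-21
R2=M[216]=-2
R2=(-2)|2=-2
R6=216+4=220
R5=17+3=20
CMP R5, 20  (cmp 20,20)
JLT again: not taken
STORE R2, [204] → M[204]=-2
halt.
Total executed instructions: 40.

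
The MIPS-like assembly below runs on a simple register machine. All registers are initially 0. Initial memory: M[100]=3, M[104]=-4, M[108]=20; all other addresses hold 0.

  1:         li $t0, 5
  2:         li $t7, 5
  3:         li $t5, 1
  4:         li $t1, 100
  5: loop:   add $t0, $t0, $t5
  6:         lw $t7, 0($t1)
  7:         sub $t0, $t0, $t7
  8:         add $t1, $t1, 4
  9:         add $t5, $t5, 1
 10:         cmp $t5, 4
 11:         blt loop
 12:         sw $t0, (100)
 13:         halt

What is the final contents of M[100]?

-8

after li $t0, 5: $t0=5
after li $t7, 5: $t7=5
after li $t5, 1: $t5=1
after li $t1, 100: $t1=100
after add $t0, $t0, $t5: $t0=5+1=6
after lw $t7, 0($t1): $t7=M[100]=3
after sub $t0, $t0, $t7: $t0=6-3=3
after add $t1, $t1, 4: $t1=100+4=104
after add $t5, $t5, 1: $t5=1+1=2
cmp $t5, 4  (cmp 2,4)
blt loop: taken
after add $t0, $t0, $t5: $t0=3+2=5
after lw $t7, 0($t1): $t7=M[104]=-4
after sub $t0, $t0, $t7: $t0=5-(-4)=9
after add $t1, $t1, 4: $t1=104+4=108
after add $t5, $t5, 1: $t5=2+1=3
cmp $t5, 4  (cmp 3,4)
blt loop: taken
after add $t0, $t0, $t5: $t0=9+3=12
after lw $t7, 0($t1): $t7=M[108]=20
after sub $t0, $t0, $t7: $t0=12-20=-8
after add $t1, $t1, 4: $t1=108+4=112
after add $t5, $t5, 1: $t5=3+1=4
cmp $t5, 4  (cmp 4,4)
blt loop: not taken
sw $t0, (100) → M[100]=-8
halt.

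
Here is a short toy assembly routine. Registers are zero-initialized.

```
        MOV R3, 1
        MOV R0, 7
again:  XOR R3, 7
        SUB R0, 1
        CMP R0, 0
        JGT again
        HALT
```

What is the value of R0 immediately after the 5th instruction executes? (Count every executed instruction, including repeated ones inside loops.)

6

R3=1
R0=7
R3=1^7=6
R0=7-1=6
CMP R0, 0  (cmp 6,0)
After step 5: R0 = 6.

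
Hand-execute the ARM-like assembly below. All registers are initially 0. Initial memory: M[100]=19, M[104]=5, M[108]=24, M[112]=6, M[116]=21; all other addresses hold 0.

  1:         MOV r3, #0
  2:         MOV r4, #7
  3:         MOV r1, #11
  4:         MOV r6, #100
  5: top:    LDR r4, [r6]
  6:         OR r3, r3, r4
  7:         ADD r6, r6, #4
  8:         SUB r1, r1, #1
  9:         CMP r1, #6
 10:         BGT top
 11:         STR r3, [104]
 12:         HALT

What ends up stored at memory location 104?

31

MOV r3, #0 → r3=0
MOV r4, #7 → r4=7
MOV r1, #11 → r1=11
MOV r6, #100 → r6=100
LDR r4, [r6] → r4=M[100]=19
OR r3, r3, r4 → r3=0|19=19
ADD r6, r6, #4 → r6=100+4=104
SUB r1, r1, #1 → r1=11-1=10
CMP r1, #6  (cmp 10,6)
BGT top: taken
LDR r4, [r6] → r4=M[104]=5
OR r3, r3, r4 → r3=19|5=23
ADD r6, r6, #4 → r6=104+4=108
SUB r1, r1, #1 → r1=10-1=9
CMP r1, #6  (cmp 9,6)
BGT top: taken
LDR r4, [r6] → r4=M[108]=24
OR r3, r3, r4 → r3=23|24=31
ADD r6, r6, #4 → r6=108+4=112
SUB r1, r1, #1 → r1=9-1=8
CMP r1, #6  (cmp 8,6)
BGT top: taken
LDR r4, [r6] → r4=M[112]=6
OR r3, r3, r4 → r3=31|6=31
ADD r6, r6, #4 → r6=112+4=116
SUB r1, r1, #1 → r1=8-1=7
CMP r1, #6  (cmp 7,6)
BGT top: taken
LDR r4, [r6] → r4=M[116]=21
OR r3, r3, r4 → r3=31|21=31
ADD r6, r6, #4 → r6=116+4=120
SUB r1, r1, #1 → r1=7-1=6
CMP r1, #6  (cmp 6,6)
BGT top: not taken
STR r3, [104] → M[104]=31
halt.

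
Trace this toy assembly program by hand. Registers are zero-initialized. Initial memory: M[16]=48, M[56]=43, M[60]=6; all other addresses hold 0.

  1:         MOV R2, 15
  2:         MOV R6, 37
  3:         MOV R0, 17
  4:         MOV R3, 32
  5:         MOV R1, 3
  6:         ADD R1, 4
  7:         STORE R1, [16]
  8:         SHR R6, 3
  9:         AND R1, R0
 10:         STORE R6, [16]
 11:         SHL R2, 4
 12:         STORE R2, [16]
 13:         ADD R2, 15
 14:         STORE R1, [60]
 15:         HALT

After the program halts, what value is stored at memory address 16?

240

R2=15
R6=37
R0=17
R3=32
R1=3
R1=3+4=7
STORE R1, [16] → M[16]=7
R6=37>>3=4
R1=7&17=1
STORE R6, [16] → M[16]=4
R2=15<<4=240
STORE R2, [16] → M[16]=240
R2=240+15=255
STORE R1, [60] → M[60]=1
halt.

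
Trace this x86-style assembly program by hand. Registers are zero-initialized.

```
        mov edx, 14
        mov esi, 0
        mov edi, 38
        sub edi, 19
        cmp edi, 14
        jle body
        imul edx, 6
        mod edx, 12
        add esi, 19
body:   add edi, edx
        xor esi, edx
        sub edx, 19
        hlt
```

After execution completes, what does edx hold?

-19

mov edx, 14 → edx=14
mov esi, 0 → esi=0
mov edi, 38 → edi=38
sub edi, 19 → edi=38-19=19
cmp edi, 14  (cmp 19,14)
jle body: not taken
imul edx, 6 → edx=14*6=84
mod edx, 12 → edx=84%12=0
add esi, 19 → esi=0+19=19
add edi, edx → edi=19+0=19
xor esi, edx → esi=19^0=19
sub edx, 19 → edx=0-19=-19
halt.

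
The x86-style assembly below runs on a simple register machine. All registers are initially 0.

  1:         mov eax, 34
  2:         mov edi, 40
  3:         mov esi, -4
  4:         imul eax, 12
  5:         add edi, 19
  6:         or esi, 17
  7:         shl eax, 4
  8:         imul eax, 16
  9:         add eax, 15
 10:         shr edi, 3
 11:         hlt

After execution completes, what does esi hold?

-3

after mov eax, 34: eax=34
after mov edi, 40: edi=40
after mov esi, -4: esi=-4
after imul eax, 12: eax=34*12=408
after add edi, 19: edi=40+19=59
after or esi, 17: esi=(-4)|17=-3
after shl eax, 4: eax=408<<4=6528
after imul eax, 16: eax=6528*16=104448
after add eax, 15: eax=104448+15=104463
after shr edi, 3: edi=59>>3=7
halt.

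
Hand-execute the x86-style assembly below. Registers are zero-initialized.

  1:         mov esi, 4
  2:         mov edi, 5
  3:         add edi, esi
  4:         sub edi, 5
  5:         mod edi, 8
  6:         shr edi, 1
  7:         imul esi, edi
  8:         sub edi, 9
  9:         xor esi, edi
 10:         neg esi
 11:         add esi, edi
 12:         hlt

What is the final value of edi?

-7

mov esi, 4 → esi=4
mov edi, 5 → edi=5
add edi, esi → edi=5+4=9
sub edi, 5 → edi=9-5=4
mod edi, 8 → edi=4%8=4
shr edi, 1 → edi=4>>1=2
imul esi, edi → esi=4*2=8
sub edi, 9 → edi=2-9=-7
xor esi, edi → esi=8^(-7)=-15
neg esi → esi=-(-15)=15
add esi, edi → esi=15+(-7)=8
halt.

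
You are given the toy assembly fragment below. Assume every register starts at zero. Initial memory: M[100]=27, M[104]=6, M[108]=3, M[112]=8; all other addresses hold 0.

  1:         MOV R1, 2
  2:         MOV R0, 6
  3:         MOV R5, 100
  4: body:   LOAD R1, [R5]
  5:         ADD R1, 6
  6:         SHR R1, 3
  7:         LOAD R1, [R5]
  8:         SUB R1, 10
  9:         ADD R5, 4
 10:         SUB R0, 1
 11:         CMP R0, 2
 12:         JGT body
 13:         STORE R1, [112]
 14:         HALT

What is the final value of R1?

R1=2
R0=6
R5=100
R1=M[100]=27
R1=27+6=33
R1=33>>3=4
R1=M[100]=27
R1=27-10=17
R5=100+4=104
R0=6-1=5
CMP R0, 2  (cmp 5,2)
JGT body: taken
R1=M[104]=6
R1=6+6=12
R1=12>>3=1
R1=M[104]=6
R1=6-10=-4
R5=104+4=108
R0=5-1=4
CMP R0, 2  (cmp 4,2)
JGT body: taken
R1=M[108]=3
R1=3+6=9
R1=9>>3=1
R1=M[108]=3
R1=3-10=-7
R5=108+4=112
R0=4-1=3
CMP R0, 2  (cmp 3,2)
JGT body: taken
R1=M[112]=8
R1=8+6=14
R1=14>>3=1
R1=M[112]=8
R1=8-10=-2
R5=112+4=116
R0=3-1=2
CMP R0, 2  (cmp 2,2)
JGT body: not taken
STORE R1, [112] → M[112]=-2
halt.

-2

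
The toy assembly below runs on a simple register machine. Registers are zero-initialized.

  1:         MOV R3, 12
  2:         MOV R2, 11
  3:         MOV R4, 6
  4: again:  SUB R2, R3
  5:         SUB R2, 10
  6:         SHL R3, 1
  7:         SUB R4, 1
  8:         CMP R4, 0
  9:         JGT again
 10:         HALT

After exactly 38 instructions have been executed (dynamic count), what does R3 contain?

768

after MOV R3, 12: R3=12
after MOV R2, 11: R2=11
after MOV R4, 6: R4=6
after SUB R2, R3: R2=11-12=-1
after SUB R2, 10: R2=(-1)-10=-11
after SHL R3, 1: R3=12<<1=24
after SUB R4, 1: R4=6-1=5
CMP R4, 0  (cmp 5,0)
JGT again: taken
after SUB R2, R3: R2=(-11)-24=-35
after SUB R2, 10: R2=(-35)-10=-45
after SHL R3, 1: R3=24<<1=48
after SUB R4, 1: R4=5-1=4
CMP R4, 0  (cmp 4,0)
JGT again: taken
after SUB R2, R3: R2=(-45)-48=-93
after SUB R2, 10: R2=(-93)-10=-103
after SHL R3, 1: R3=48<<1=96
after SUB R4, 1: R4=4-1=3
CMP R4, 0  (cmp 3,0)
JGT again: taken
after SUB R2, R3: R2=(-103)-96=-199
after SUB R2, 10: R2=(-199)-10=-209
after SHL R3, 1: R3=96<<1=192
after SUB R4, 1: R4=3-1=2
CMP R4, 0  (cmp 2,0)
JGT again: taken
after SUB R2, R3: R2=(-209)-192=-401
after SUB R2, 10: R2=(-401)-10=-411
after SHL R3, 1: R3=192<<1=384
after SUB R4, 1: R4=2-1=1
CMP R4, 0  (cmp 1,0)
JGT again: taken
after SUB R2, R3: R2=(-411)-384=-795
after SUB R2, 10: R2=(-795)-10=-805
after SHL R3, 1: R3=384<<1=768
after SUB R4, 1: R4=1-1=0
CMP R4, 0  (cmp 0,0)
After step 38: R3 = 768.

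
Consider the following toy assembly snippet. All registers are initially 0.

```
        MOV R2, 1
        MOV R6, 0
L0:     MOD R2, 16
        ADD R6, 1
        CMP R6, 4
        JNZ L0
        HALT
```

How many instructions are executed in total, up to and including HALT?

MOV R2, 1 → R2=1
MOV R6, 0 → R6=0
MOD R2, 16 → R2=1%16=1
ADD R6, 1 → R6=0+1=1
CMP R6, 4  (cmp 1,4)
JNZ L0: taken
MOD R2, 16 → R2=1%16=1
ADD R6, 1 → R6=1+1=2
CMP R6, 4  (cmp 2,4)
JNZ L0: taken
MOD R2, 16 → R2=1%16=1
ADD R6, 1 → R6=2+1=3
CMP R6, 4  (cmp 3,4)
JNZ L0: taken
MOD R2, 16 → R2=1%16=1
ADD R6, 1 → R6=3+1=4
CMP R6, 4  (cmp 4,4)
JNZ L0: not taken
halt.
Total executed instructions: 19.

19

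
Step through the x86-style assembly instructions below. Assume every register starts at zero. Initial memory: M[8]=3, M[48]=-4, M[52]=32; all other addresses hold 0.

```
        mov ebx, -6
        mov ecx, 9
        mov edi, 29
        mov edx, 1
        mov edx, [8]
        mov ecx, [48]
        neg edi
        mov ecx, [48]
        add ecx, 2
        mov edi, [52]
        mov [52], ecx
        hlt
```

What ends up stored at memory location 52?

-2

mov ebx, -6 → ebx=-6
mov ecx, 9 → ecx=9
mov edi, 29 → edi=29
mov edx, 1 → edx=1
mov edx, [8] → edx=M[8]=3
mov ecx, [48] → ecx=M[48]=-4
neg edi → edi=-(29)=-29
mov ecx, [48] → ecx=M[48]=-4
add ecx, 2 → ecx=(-4)+2=-2
mov edi, [52] → edi=M[52]=32
mov [52], ecx → M[52]=-2
halt.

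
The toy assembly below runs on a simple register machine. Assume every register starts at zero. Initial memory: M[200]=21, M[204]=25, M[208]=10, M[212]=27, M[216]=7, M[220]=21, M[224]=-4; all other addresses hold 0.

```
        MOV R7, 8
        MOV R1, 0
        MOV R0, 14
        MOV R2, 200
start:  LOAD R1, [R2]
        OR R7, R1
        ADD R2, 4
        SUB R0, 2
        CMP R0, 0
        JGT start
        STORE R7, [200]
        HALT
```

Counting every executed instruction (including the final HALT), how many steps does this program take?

MOV R7, 8 → R7=8
MOV R1, 0 → R1=0
MOV R0, 14 → R0=14
MOV R2, 200 → R2=200
LOAD R1, [R2] → R1=M[200]=21
OR R7, R1 → R7=8|21=29
ADD R2, 4 → R2=200+4=204
SUB R0, 2 → R0=14-2=12
CMP R0, 0  (cmp 12,0)
JGT start: taken
LOAD R1, [R2] → R1=M[204]=25
OR R7, R1 → R7=29|25=29
ADD R2, 4 → R2=204+4=208
SUB R0, 2 → R0=12-2=10
CMP R0, 0  (cmp 10,0)
JGT start: taken
LOAD R1, [R2] → R1=M[208]=10
OR R7, R1 → R7=29|10=31
ADD R2, 4 → R2=208+4=212
SUB R0, 2 → R0=10-2=8
CMP R0, 0  (cmp 8,0)
JGT start: taken
LOAD R1, [R2] → R1=M[212]=27
OR R7, R1 → R7=31|27=31
ADD R2, 4 → R2=212+4=216
SUB R0, 2 → R0=8-2=6
CMP R0, 0  (cmp 6,0)
JGT start: taken
LOAD R1, [R2] → R1=M[216]=7
OR R7, R1 → R7=31|7=31
ADD R2, 4 → R2=216+4=220
SUB R0, 2 → R0=6-2=4
CMP R0, 0  (cmp 4,0)
JGT start: taken
LOAD R1, [R2] → R1=M[220]=21
OR R7, R1 → R7=31|21=31
ADD R2, 4 → R2=220+4=224
SUB R0, 2 → R0=4-2=2
CMP R0, 0  (cmp 2,0)
JGT start: taken
LOAD R1, [R2] → R1=M[224]=-4
OR R7, R1 → R7=31|(-4)=-1
ADD R2, 4 → R2=224+4=228
SUB R0, 2 → R0=2-2=0
CMP R0, 0  (cmp 0,0)
JGT start: not taken
STORE R7, [200] → M[200]=-1
halt.
Total executed instructions: 48.

48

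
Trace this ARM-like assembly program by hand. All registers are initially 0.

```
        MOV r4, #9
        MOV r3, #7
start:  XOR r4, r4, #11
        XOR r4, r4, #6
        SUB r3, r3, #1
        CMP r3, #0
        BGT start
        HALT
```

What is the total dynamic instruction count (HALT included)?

38

MOV r4, #9 → r4=9
MOV r3, #7 → r3=7
XOR r4, r4, #11 → r4=9^11=2
XOR r4, r4, #6 → r4=2^6=4
SUB r3, r3, #1 → r3=7-1=6
CMP r3, #0  (cmp 6,0)
BGT start: taken
XOR r4, r4, #11 → r4=4^11=15
XOR r4, r4, #6 → r4=15^6=9
SUB r3, r3, #1 → r3=6-1=5
CMP r3, #0  (cmp 5,0)
BGT start: taken
XOR r4, r4, #11 → r4=9^11=2
XOR r4, r4, #6 → r4=2^6=4
SUB r3, r3, #1 → r3=5-1=4
CMP r3, #0  (cmp 4,0)
BGT start: taken
XOR r4, r4, #11 → r4=4^11=15
XOR r4, r4, #6 → r4=15^6=9
SUB r3, r3, #1 → r3=4-1=3
CMP r3, #0  (cmp 3,0)
BGT start: taken
XOR r4, r4, #11 → r4=9^11=2
XOR r4, r4, #6 → r4=2^6=4
SUB r3, r3, #1 → r3=3-1=2
CMP r3, #0  (cmp 2,0)
BGT start: taken
XOR r4, r4, #11 → r4=4^11=15
XOR r4, r4, #6 → r4=15^6=9
SUB r3, r3, #1 → r3=2-1=1
CMP r3, #0  (cmp 1,0)
BGT start: taken
XOR r4, r4, #11 → r4=9^11=2
XOR r4, r4, #6 → r4=2^6=4
SUB r3, r3, #1 → r3=1-1=0
CMP r3, #0  (cmp 0,0)
BGT start: not taken
halt.
Total executed instructions: 38.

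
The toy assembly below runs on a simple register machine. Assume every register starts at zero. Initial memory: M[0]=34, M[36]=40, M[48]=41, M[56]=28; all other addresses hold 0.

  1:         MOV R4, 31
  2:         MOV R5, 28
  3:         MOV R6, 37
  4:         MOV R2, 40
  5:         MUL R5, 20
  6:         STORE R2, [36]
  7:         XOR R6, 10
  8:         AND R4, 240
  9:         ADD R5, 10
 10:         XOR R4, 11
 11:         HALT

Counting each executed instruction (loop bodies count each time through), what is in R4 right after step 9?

after MOV R4, 31: R4=31
after MOV R5, 28: R5=28
after MOV R6, 37: R6=37
after MOV R2, 40: R2=40
after MUL R5, 20: R5=28*20=560
STORE R2, [36] → M[36]=40
after XOR R6, 10: R6=37^10=47
after AND R4, 240: R4=31&240=16
after ADD R5, 10: R5=560+10=570
After step 9: R4 = 16.

16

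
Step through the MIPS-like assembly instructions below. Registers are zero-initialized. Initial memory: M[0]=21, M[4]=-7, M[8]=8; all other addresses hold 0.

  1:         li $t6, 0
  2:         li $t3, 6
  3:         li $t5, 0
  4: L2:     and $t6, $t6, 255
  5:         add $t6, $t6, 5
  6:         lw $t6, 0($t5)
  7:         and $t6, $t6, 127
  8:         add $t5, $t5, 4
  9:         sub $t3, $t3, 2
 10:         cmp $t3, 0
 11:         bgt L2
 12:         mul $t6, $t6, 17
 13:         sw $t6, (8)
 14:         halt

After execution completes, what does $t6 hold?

136

after li $t6, 0: $t6=0
after li $t3, 6: $t3=6
after li $t5, 0: $t5=0
after and $t6, $t6, 255: $t6=0&255=0
after add $t6, $t6, 5: $t6=0+5=5
after lw $t6, 0($t5): $t6=M[0]=21
after and $t6, $t6, 127: $t6=21&127=21
after add $t5, $t5, 4: $t5=0+4=4
after sub $t3, $t3, 2: $t3=6-2=4
cmp $t3, 0  (cmp 4,0)
bgt L2: taken
after and $t6, $t6, 255: $t6=21&255=21
after add $t6, $t6, 5: $t6=21+5=26
after lw $t6, 0($t5): $t6=M[4]=-7
after and $t6, $t6, 127: $t6=(-7)&127=121
after add $t5, $t5, 4: $t5=4+4=8
after sub $t3, $t3, 2: $t3=4-2=2
cmp $t3, 0  (cmp 2,0)
bgt L2: taken
after and $t6, $t6, 255: $t6=121&255=121
after add $t6, $t6, 5: $t6=121+5=126
after lw $t6, 0($t5): $t6=M[8]=8
after and $t6, $t6, 127: $t6=8&127=8
after add $t5, $t5, 4: $t5=8+4=12
after sub $t3, $t3, 2: $t3=2-2=0
cmp $t3, 0  (cmp 0,0)
bgt L2: not taken
after mul $t6, $t6, 17: $t6=8*17=136
sw $t6, (8) → M[8]=136
halt.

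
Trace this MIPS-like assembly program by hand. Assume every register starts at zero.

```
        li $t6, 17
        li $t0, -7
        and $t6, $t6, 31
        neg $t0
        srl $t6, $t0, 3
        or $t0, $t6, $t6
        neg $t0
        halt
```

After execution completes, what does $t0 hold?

0

li $t6, 17 → $t6=17
li $t0, -7 → $t0=-7
and $t6, $t6, 31 → $t6=17&31=17
neg $t0 → $t0=-(-7)=7
srl $t6, $t0, 3 → $t6=7>>3=0
or $t0, $t6, $t6 → $t0=0|0=0
neg $t0 → $t0=-(0)=0
halt.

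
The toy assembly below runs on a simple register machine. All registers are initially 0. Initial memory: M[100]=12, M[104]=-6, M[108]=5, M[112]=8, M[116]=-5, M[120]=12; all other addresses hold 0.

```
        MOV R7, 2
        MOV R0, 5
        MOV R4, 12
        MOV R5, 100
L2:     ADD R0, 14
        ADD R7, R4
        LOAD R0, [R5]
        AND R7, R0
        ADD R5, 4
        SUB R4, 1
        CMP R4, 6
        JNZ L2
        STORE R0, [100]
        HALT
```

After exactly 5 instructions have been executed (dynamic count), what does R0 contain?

19

MOV R7, 2 → R7=2
MOV R0, 5 → R0=5
MOV R4, 12 → R4=12
MOV R5, 100 → R5=100
ADD R0, 14 → R0=5+14=19
After step 5: R0 = 19.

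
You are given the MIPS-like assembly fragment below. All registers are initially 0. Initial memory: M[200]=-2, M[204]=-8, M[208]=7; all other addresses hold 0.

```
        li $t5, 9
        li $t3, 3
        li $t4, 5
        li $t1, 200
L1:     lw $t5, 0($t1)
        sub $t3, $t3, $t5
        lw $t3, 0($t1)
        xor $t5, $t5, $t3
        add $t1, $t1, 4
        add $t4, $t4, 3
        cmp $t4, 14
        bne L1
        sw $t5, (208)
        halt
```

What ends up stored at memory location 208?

li $t5, 9 → $t5=9
li $t3, 3 → $t3=3
li $t4, 5 → $t4=5
li $t1, 200 → $t1=200
lw $t5, 0($t1) → $t5=M[200]=-2
sub $t3, $t3, $t5 → $t3=3-(-2)=5
lw $t3, 0($t1) → $t3=M[200]=-2
xor $t5, $t5, $t3 → $t5=(-2)^(-2)=0
add $t1, $t1, 4 → $t1=200+4=204
add $t4, $t4, 3 → $t4=5+3=8
cmp $t4, 14  (cmp 8,14)
bne L1: taken
lw $t5, 0($t1) → $t5=M[204]=-8
sub $t3, $t3, $t5 → $t3=(-2)-(-8)=6
lw $t3, 0($t1) → $t3=M[204]=-8
xor $t5, $t5, $t3 → $t5=(-8)^(-8)=0
add $t1, $t1, 4 → $t1=204+4=208
add $t4, $t4, 3 → $t4=8+3=11
cmp $t4, 14  (cmp 11,14)
bne L1: taken
lw $t5, 0($t1) → $t5=M[208]=7
sub $t3, $t3, $t5 → $t3=(-8)-7=-15
lw $t3, 0($t1) → $t3=M[208]=7
xor $t5, $t5, $t3 → $t5=7^7=0
add $t1, $t1, 4 → $t1=208+4=212
add $t4, $t4, 3 → $t4=11+3=14
cmp $t4, 14  (cmp 14,14)
bne L1: not taken
sw $t5, (208) → M[208]=0
halt.

0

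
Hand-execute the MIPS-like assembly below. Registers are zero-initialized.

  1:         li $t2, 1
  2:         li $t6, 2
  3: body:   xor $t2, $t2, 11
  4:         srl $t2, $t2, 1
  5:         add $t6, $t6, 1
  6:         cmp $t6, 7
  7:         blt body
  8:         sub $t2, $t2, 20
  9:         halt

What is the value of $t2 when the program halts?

-14

$t2=1
$t6=2
$t2=1^11=10
$t2=10>>1=5
$t6=2+1=3
cmp $t6, 7  (cmp 3,7)
blt body: taken
$t2=5^11=14
$t2=14>>1=7
$t6=3+1=4
cmp $t6, 7  (cmp 4,7)
blt body: taken
$t2=7^11=12
$t2=12>>1=6
$t6=4+1=5
cmp $t6, 7  (cmp 5,7)
blt body: taken
$t2=6^11=13
$t2=13>>1=6
$t6=5+1=6
cmp $t6, 7  (cmp 6,7)
blt body: taken
$t2=6^11=13
$t2=13>>1=6
$t6=6+1=7
cmp $t6, 7  (cmp 7,7)
blt body: not taken
$t2=6-20=-14
halt.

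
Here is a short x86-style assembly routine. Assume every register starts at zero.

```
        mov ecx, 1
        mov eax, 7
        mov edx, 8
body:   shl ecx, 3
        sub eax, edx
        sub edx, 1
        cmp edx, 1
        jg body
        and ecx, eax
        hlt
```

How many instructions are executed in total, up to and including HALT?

ecx=1
eax=7
edx=8
ecx=1<<3=8
eax=7-8=-1
edx=8-1=7
cmp edx, 1  (cmp 7,1)
jg body: taken
ecx=8<<3=64
eax=(-1)-7=-8
edx=7-1=6
cmp edx, 1  (cmp 6,1)
jg body: taken
ecx=64<<3=512
eax=(-8)-6=-14
edx=6-1=5
cmp edx, 1  (cmp 5,1)
jg body: taken
ecx=512<<3=4096
eax=(-14)-5=-19
edx=5-1=4
cmp edx, 1  (cmp 4,1)
jg body: taken
ecx=4096<<3=32768
eax=(-19)-4=-23
edx=4-1=3
cmp edx, 1  (cmp 3,1)
jg body: taken
ecx=32768<<3=262144
eax=(-23)-3=-26
edx=3-1=2
cmp edx, 1  (cmp 2,1)
jg body: taken
ecx=262144<<3=2097152
eax=(-26)-2=-28
edx=2-1=1
cmp edx, 1  (cmp 1,1)
jg body: not taken
ecx=2097152&(-28)=2097152
halt.
Total executed instructions: 40.

40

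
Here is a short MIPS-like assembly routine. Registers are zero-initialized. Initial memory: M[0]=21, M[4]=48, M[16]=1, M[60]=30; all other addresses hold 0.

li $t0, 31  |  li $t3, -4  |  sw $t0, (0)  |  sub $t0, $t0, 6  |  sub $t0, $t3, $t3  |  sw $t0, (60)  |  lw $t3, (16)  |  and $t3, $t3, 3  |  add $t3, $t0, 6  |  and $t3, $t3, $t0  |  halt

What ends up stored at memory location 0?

after li $t0, 31: $t0=31
after li $t3, -4: $t3=-4
sw $t0, (0) → M[0]=31
after sub $t0, $t0, 6: $t0=31-6=25
after sub $t0, $t3, $t3: $t0=(-4)-(-4)=0
sw $t0, (60) → M[60]=0
after lw $t3, (16): $t3=M[16]=1
after and $t3, $t3, 3: $t3=1&3=1
after add $t3, $t0, 6: $t3=0+6=6
after and $t3, $t3, $t0: $t3=6&0=0
halt.

31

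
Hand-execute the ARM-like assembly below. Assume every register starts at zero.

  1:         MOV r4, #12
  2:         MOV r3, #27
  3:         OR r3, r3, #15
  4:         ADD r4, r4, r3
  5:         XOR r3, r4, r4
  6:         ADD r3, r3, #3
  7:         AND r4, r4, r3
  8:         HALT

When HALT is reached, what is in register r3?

3

after MOV r4, #12: r4=12
after MOV r3, #27: r3=27
after OR r3, r3, #15: r3=27|15=31
after ADD r4, r4, r3: r4=12+31=43
after XOR r3, r4, r4: r3=43^43=0
after ADD r3, r3, #3: r3=0+3=3
after AND r4, r4, r3: r4=43&3=3
halt.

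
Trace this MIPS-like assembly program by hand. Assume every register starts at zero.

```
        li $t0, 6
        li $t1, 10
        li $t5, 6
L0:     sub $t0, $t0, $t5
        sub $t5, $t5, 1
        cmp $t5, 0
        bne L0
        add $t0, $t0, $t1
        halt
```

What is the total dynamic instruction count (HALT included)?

$t0=6
$t1=10
$t5=6
$t0=6-6=0
$t5=6-1=5
cmp $t5, 0  (cmp 5,0)
bne L0: taken
$t0=0-5=-5
$t5=5-1=4
cmp $t5, 0  (cmp 4,0)
bne L0: taken
$t0=(-5)-4=-9
$t5=4-1=3
cmp $t5, 0  (cmp 3,0)
bne L0: taken
$t0=(-9)-3=-12
$t5=3-1=2
cmp $t5, 0  (cmp 2,0)
bne L0: taken
$t0=(-12)-2=-14
$t5=2-1=1
cmp $t5, 0  (cmp 1,0)
bne L0: taken
$t0=(-14)-1=-15
$t5=1-1=0
cmp $t5, 0  (cmp 0,0)
bne L0: not taken
$t0=(-15)+10=-5
halt.
Total executed instructions: 29.

29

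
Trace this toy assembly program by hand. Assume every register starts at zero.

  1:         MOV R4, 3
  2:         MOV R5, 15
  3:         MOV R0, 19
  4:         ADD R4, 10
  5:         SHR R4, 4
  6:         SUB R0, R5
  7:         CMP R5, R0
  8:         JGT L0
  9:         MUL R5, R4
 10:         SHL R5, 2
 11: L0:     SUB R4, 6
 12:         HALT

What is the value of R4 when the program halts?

-6

after MOV R4, 3: R4=3
after MOV R5, 15: R5=15
after MOV R0, 19: R0=19
after ADD R4, 10: R4=3+10=13
after SHR R4, 4: R4=13>>4=0
after SUB R0, R5: R0=19-15=4
CMP R5, R0  (cmp 15,4)
JGT L0: taken
after SUB R4, 6: R4=0-6=-6
halt.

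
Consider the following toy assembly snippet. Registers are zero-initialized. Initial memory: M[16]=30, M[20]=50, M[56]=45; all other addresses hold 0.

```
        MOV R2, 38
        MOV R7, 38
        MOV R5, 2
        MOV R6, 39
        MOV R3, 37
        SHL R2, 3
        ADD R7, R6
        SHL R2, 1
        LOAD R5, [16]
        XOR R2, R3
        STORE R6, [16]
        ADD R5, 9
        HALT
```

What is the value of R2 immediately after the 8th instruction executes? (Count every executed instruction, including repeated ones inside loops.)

608

R2=38
R7=38
R5=2
R6=39
R3=37
R2=38<<3=304
R7=38+39=77
R2=304<<1=608
After step 8: R2 = 608.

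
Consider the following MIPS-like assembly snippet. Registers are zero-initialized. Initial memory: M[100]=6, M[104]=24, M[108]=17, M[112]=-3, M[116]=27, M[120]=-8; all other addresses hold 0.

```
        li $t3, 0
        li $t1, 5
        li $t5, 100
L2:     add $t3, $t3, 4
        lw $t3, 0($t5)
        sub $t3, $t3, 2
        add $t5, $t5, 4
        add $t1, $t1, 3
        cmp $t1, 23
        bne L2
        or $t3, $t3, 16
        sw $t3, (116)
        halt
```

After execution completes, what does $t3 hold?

-10

$t3=0
$t1=5
$t5=100
$t3=0+4=4
$t3=M[100]=6
$t3=6-2=4
$t5=100+4=104
$t1=5+3=8
cmp $t1, 23  (cmp 8,23)
bne L2: taken
$t3=4+4=8
$t3=M[104]=24
$t3=24-2=22
$t5=104+4=108
$t1=8+3=11
cmp $t1, 23  (cmp 11,23)
bne L2: taken
$t3=22+4=26
$t3=M[108]=17
$t3=17-2=15
$t5=108+4=112
$t1=11+3=14
cmp $t1, 23  (cmp 14,23)
bne L2: taken
$t3=15+4=19
$t3=M[112]=-3
$t3=(-3)-2=-5
$t5=112+4=116
$t1=14+3=17
cmp $t1, 23  (cmp 17,23)
bne L2: taken
$t3=(-5)+4=-1
$t3=M[116]=27
$t3=27-2=25
$t5=116+4=120
$t1=17+3=20
cmp $t1, 23  (cmp 20,23)
bne L2: taken
$t3=25+4=29
$t3=M[120]=-8
$t3=(-8)-2=-10
$t5=120+4=124
$t1=20+3=23
cmp $t1, 23  (cmp 23,23)
bne L2: not taken
$t3=(-10)|16=-10
sw $t3, (116) → M[116]=-10
halt.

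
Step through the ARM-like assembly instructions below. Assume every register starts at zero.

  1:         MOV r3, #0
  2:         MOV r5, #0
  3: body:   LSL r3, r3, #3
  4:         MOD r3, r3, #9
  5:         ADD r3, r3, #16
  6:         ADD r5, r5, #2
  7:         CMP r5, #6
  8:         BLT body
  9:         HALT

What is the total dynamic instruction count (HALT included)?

after MOV r3, #0: r3=0
after MOV r5, #0: r5=0
after LSL r3, r3, #3: r3=0<<3=0
after MOD r3, r3, #9: r3=0%9=0
after ADD r3, r3, #16: r3=0+16=16
after ADD r5, r5, #2: r5=0+2=2
CMP r5, #6  (cmp 2,6)
BLT body: taken
after LSL r3, r3, #3: r3=16<<3=128
after MOD r3, r3, #9: r3=128%9=2
after ADD r3, r3, #16: r3=2+16=18
after ADD r5, r5, #2: r5=2+2=4
CMP r5, #6  (cmp 4,6)
BLT body: taken
after LSL r3, r3, #3: r3=18<<3=144
after MOD r3, r3, #9: r3=144%9=0
after ADD r3, r3, #16: r3=0+16=16
after ADD r5, r5, #2: r5=4+2=6
CMP r5, #6  (cmp 6,6)
BLT body: not taken
halt.
Total executed instructions: 21.

21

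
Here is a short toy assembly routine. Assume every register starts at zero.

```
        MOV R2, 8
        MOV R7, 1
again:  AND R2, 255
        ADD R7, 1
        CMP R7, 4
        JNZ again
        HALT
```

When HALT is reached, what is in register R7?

R2=8
R7=1
R2=8&255=8
R7=1+1=2
CMP R7, 4  (cmp 2,4)
JNZ again: taken
R2=8&255=8
R7=2+1=3
CMP R7, 4  (cmp 3,4)
JNZ again: taken
R2=8&255=8
R7=3+1=4
CMP R7, 4  (cmp 4,4)
JNZ again: not taken
halt.

4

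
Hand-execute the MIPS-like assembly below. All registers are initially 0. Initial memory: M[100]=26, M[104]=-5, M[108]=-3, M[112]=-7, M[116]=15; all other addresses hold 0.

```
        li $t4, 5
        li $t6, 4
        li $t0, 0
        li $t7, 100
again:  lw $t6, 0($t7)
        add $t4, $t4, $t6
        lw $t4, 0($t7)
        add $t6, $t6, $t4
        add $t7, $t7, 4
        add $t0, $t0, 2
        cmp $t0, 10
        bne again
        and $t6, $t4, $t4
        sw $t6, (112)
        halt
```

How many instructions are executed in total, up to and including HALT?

47

$t4=5
$t6=4
$t0=0
$t7=100
$t6=M[100]=26
$t4=5+26=31
$t4=M[100]=26
$t6=26+26=52
$t7=100+4=104
$t0=0+2=2
cmp $t0, 10  (cmp 2,10)
bne again: taken
$t6=M[104]=-5
$t4=26+(-5)=21
$t4=M[104]=-5
$t6=(-5)+(-5)=-10
$t7=104+4=108
$t0=2+2=4
cmp $t0, 10  (cmp 4,10)
bne again: taken
$t6=M[108]=-3
$t4=(-5)+(-3)=-8
$t4=M[108]=-3
$t6=(-3)+(-3)=-6
$t7=108+4=112
$t0=4+2=6
cmp $t0, 10  (cmp 6,10)
bne again: taken
$t6=M[112]=-7
$t4=(-3)+(-7)=-10
$t4=M[112]=-7
$t6=(-7)+(-7)=-14
$t7=112+4=116
$t0=6+2=8
cmp $t0, 10  (cmp 8,10)
bne again: taken
$t6=M[116]=15
$t4=(-7)+15=8
$t4=M[116]=15
$t6=15+15=30
$t7=116+4=120
$t0=8+2=10
cmp $t0, 10  (cmp 10,10)
bne again: not taken
$t6=15&15=15
sw $t6, (112) → M[112]=15
halt.
Total executed instructions: 47.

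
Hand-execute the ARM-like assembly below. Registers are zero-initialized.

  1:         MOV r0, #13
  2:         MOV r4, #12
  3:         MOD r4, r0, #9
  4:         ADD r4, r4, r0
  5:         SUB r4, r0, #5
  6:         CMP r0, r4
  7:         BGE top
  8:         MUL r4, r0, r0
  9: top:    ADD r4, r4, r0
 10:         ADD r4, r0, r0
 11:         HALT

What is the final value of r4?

after MOV r0, #13: r0=13
after MOV r4, #12: r4=12
after MOD r4, r0, #9: r4=13%9=4
after ADD r4, r4, r0: r4=4+13=17
after SUB r4, r0, #5: r4=13-5=8
CMP r0, r4  (cmp 13,8)
BGE top: taken
after ADD r4, r4, r0: r4=8+13=21
after ADD r4, r0, r0: r4=13+13=26
halt.

26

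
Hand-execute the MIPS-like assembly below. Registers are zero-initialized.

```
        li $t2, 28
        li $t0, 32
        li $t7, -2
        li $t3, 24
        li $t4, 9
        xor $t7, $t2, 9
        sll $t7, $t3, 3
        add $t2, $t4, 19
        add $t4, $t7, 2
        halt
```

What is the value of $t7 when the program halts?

$t2=28
$t0=32
$t7=-2
$t3=24
$t4=9
$t7=28^9=21
$t7=24<<3=192
$t2=9+19=28
$t4=192+2=194
halt.

192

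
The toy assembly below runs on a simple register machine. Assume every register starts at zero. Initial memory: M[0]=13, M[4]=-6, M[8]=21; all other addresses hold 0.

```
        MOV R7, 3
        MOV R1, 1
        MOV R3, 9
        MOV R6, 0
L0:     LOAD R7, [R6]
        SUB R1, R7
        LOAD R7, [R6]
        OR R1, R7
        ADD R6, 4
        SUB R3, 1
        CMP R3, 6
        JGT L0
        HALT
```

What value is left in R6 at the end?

12

R7=3
R1=1
R3=9
R6=0
R7=M[0]=13
R1=1-13=-12
R7=M[0]=13
R1=(-12)|13=-3
R6=0+4=4
R3=9-1=8
CMP R3, 6  (cmp 8,6)
JGT L0: taken
R7=M[4]=-6
R1=(-3)-(-6)=3
R7=M[4]=-6
R1=3|(-6)=-5
R6=4+4=8
R3=8-1=7
CMP R3, 6  (cmp 7,6)
JGT L0: taken
R7=M[8]=21
R1=(-5)-21=-26
R7=M[8]=21
R1=(-26)|21=-9
R6=8+4=12
R3=7-1=6
CMP R3, 6  (cmp 6,6)
JGT L0: not taken
halt.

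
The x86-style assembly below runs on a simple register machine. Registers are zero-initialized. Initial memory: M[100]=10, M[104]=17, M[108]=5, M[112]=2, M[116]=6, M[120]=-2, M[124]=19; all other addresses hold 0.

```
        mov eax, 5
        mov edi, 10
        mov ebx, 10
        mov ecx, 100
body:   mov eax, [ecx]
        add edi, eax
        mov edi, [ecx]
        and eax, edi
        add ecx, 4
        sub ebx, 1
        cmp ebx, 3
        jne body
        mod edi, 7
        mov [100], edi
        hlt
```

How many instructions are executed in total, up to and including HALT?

after mov eax, 5: eax=5
after mov edi, 10: edi=10
after mov ebx, 10: ebx=10
after mov ecx, 100: ecx=100
after mov eax, [ecx]: eax=M[100]=10
after add edi, eax: edi=10+10=20
after mov edi, [ecx]: edi=M[100]=10
after and eax, edi: eax=10&10=10
after add ecx, 4: ecx=100+4=104
after sub ebx, 1: ebx=10-1=9
cmp ebx, 3  (cmp 9,3)
jne body: taken
after mov eax, [ecx]: eax=M[104]=17
after add edi, eax: edi=10+17=27
after mov edi, [ecx]: edi=M[104]=17
after and eax, edi: eax=17&17=17
after add ecx, 4: ecx=104+4=108
after sub ebx, 1: ebx=9-1=8
cmp ebx, 3  (cmp 8,3)
jne body: taken
after mov eax, [ecx]: eax=M[108]=5
after add edi, eax: edi=17+5=22
after mov edi, [ecx]: edi=M[108]=5
after and eax, edi: eax=5&5=5
after add ecx, 4: ecx=108+4=112
after sub ebx, 1: ebx=8-1=7
cmp ebx, 3  (cmp 7,3)
jne body: taken
after mov eax, [ecx]: eax=M[112]=2
after add edi, eax: edi=5+2=7
after mov edi, [ecx]: edi=M[112]=2
after and eax, edi: eax=2&2=2
after add ecx, 4: ecx=112+4=116
after sub ebx, 1: ebx=7-1=6
cmp ebx, 3  (cmp 6,3)
jne body: taken
after mov eax, [ecx]: eax=M[116]=6
after add edi, eax: edi=2+6=8
after mov edi, [ecx]: edi=M[116]=6
after and eax, edi: eax=6&6=6
after add ecx, 4: ecx=116+4=120
after sub ebx, 1: ebx=6-1=5
cmp ebx, 3  (cmp 5,3)
jne body: taken
after mov eax, [ecx]: eax=M[120]=-2
after add edi, eax: edi=6+(-2)=4
after mov edi, [ecx]: edi=M[120]=-2
after and eax, edi: eax=(-2)&(-2)=-2
after add ecx, 4: ecx=120+4=124
after sub ebx, 1: ebx=5-1=4
cmp ebx, 3  (cmp 4,3)
jne body: taken
after mov eax, [ecx]: eax=M[124]=19
after add edi, eax: edi=(-2)+19=17
after mov edi, [ecx]: edi=M[124]=19
after and eax, edi: eax=19&19=19
after add ecx, 4: ecx=124+4=128
after sub ebx, 1: ebx=4-1=3
cmp ebx, 3  (cmp 3,3)
jne body: not taken
after mod edi, 7: edi=19%7=5
mov [100], edi → M[100]=5
halt.
Total executed instructions: 63.

63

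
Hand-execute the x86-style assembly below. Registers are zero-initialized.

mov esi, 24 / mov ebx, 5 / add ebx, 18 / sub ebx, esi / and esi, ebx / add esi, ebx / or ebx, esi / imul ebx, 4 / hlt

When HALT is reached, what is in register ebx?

-4

after mov esi, 24: esi=24
after mov ebx, 5: ebx=5
after add ebx, 18: ebx=5+18=23
after sub ebx, esi: ebx=23-24=-1
after and esi, ebx: esi=24&(-1)=24
after add esi, ebx: esi=24+(-1)=23
after or ebx, esi: ebx=(-1)|23=-1
after imul ebx, 4: ebx=(-1)*4=-4
halt.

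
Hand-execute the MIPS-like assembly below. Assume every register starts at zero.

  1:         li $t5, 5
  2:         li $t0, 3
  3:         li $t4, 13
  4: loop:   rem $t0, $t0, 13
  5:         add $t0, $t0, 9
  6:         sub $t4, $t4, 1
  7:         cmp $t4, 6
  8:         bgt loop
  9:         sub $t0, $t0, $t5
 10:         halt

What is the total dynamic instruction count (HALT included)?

after li $t5, 5: $t5=5
after li $t0, 3: $t0=3
after li $t4, 13: $t4=13
after rem $t0, $t0, 13: $t0=3%13=3
after add $t0, $t0, 9: $t0=3+9=12
after sub $t4, $t4, 1: $t4=13-1=12
cmp $t4, 6  (cmp 12,6)
bgt loop: taken
after rem $t0, $t0, 13: $t0=12%13=12
after add $t0, $t0, 9: $t0=12+9=21
after sub $t4, $t4, 1: $t4=12-1=11
cmp $t4, 6  (cmp 11,6)
bgt loop: taken
after rem $t0, $t0, 13: $t0=21%13=8
after add $t0, $t0, 9: $t0=8+9=17
after sub $t4, $t4, 1: $t4=11-1=10
cmp $t4, 6  (cmp 10,6)
bgt loop: taken
after rem $t0, $t0, 13: $t0=17%13=4
after add $t0, $t0, 9: $t0=4+9=13
after sub $t4, $t4, 1: $t4=10-1=9
cmp $t4, 6  (cmp 9,6)
bgt loop: taken
after rem $t0, $t0, 13: $t0=13%13=0
after add $t0, $t0, 9: $t0=0+9=9
after sub $t4, $t4, 1: $t4=9-1=8
cmp $t4, 6  (cmp 8,6)
bgt loop: taken
after rem $t0, $t0, 13: $t0=9%13=9
after add $t0, $t0, 9: $t0=9+9=18
after sub $t4, $t4, 1: $t4=8-1=7
cmp $t4, 6  (cmp 7,6)
bgt loop: taken
after rem $t0, $t0, 13: $t0=18%13=5
after add $t0, $t0, 9: $t0=5+9=14
after sub $t4, $t4, 1: $t4=7-1=6
cmp $t4, 6  (cmp 6,6)
bgt loop: not taken
after sub $t0, $t0, $t5: $t0=14-5=9
halt.
Total executed instructions: 40.

40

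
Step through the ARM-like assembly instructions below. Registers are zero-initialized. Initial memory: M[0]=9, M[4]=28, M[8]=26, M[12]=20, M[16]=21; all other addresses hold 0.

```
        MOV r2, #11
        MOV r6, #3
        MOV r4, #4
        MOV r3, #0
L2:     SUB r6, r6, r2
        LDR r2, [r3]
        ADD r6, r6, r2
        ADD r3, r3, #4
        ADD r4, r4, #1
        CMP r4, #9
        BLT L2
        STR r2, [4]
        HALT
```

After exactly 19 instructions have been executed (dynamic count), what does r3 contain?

8

MOV r2, #11 → r2=11
MOV r6, #3 → r6=3
MOV r4, #4 → r4=4
MOV r3, #0 → r3=0
SUB r6, r6, r2 → r6=3-11=-8
LDR r2, [r3] → r2=M[0]=9
ADD r6, r6, r2 → r6=(-8)+9=1
ADD r3, r3, #4 → r3=0+4=4
ADD r4, r4, #1 → r4=4+1=5
CMP r4, #9  (cmp 5,9)
BLT L2: taken
SUB r6, r6, r2 → r6=1-9=-8
LDR r2, [r3] → r2=M[4]=28
ADD r6, r6, r2 → r6=(-8)+28=20
ADD r3, r3, #4 → r3=4+4=8
ADD r4, r4, #1 → r4=5+1=6
CMP r4, #9  (cmp 6,9)
BLT L2: taken
SUB r6, r6, r2 → r6=20-28=-8
After step 19: r3 = 8.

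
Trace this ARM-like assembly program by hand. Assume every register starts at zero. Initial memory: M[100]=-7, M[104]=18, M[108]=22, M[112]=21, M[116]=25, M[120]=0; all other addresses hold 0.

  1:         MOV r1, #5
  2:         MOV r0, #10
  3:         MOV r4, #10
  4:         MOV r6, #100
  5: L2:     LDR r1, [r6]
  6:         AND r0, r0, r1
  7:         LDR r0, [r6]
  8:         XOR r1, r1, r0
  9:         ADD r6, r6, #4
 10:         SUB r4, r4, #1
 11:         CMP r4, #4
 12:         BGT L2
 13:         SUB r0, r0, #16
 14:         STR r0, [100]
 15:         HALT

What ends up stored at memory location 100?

-16

r1=5
r0=10
r4=10
r6=100
r1=M[100]=-7
r0=10&(-7)=8
r0=M[100]=-7
r1=(-7)^(-7)=0
r6=100+4=104
r4=10-1=9
CMP r4, #4  (cmp 9,4)
BGT L2: taken
r1=M[104]=18
r0=(-7)&18=16
r0=M[104]=18
r1=18^18=0
r6=104+4=108
r4=9-1=8
CMP r4, #4  (cmp 8,4)
BGT L2: taken
r1=M[108]=22
r0=18&22=18
r0=M[108]=22
r1=22^22=0
r6=108+4=112
r4=8-1=7
CMP r4, #4  (cmp 7,4)
BGT L2: taken
r1=M[112]=21
r0=22&21=20
r0=M[112]=21
r1=21^21=0
r6=112+4=116
r4=7-1=6
CMP r4, #4  (cmp 6,4)
BGT L2: taken
r1=M[116]=25
r0=21&25=17
r0=M[116]=25
r1=25^25=0
r6=116+4=120
r4=6-1=5
CMP r4, #4  (cmp 5,4)
BGT L2: taken
r1=M[120]=0
r0=25&0=0
r0=M[120]=0
r1=0^0=0
r6=120+4=124
r4=5-1=4
CMP r4, #4  (cmp 4,4)
BGT L2: not taken
r0=0-16=-16
STR r0, [100] → M[100]=-16
halt.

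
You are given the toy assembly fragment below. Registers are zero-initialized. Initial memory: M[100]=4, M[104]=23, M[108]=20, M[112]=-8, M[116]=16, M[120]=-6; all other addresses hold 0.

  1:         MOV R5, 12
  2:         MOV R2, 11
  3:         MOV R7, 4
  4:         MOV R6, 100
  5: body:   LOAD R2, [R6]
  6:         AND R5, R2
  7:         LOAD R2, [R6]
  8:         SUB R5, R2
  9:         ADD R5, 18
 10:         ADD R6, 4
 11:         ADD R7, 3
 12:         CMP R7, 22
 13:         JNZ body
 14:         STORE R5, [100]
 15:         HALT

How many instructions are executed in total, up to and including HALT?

after MOV R5, 12: R5=12
after MOV R2, 11: R2=11
after MOV R7, 4: R7=4
after MOV R6, 100: R6=100
after LOAD R2, [R6]: R2=M[100]=4
after AND R5, R2: R5=12&4=4
after LOAD R2, [R6]: R2=M[100]=4
after SUB R5, R2: R5=4-4=0
after ADD R5, 18: R5=0+18=18
after ADD R6, 4: R6=100+4=104
after ADD R7, 3: R7=4+3=7
CMP R7, 22  (cmp 7,22)
JNZ body: taken
after LOAD R2, [R6]: R2=M[104]=23
after AND R5, R2: R5=18&23=18
after LOAD R2, [R6]: R2=M[104]=23
after SUB R5, R2: R5=18-23=-5
after ADD R5, 18: R5=(-5)+18=13
after ADD R6, 4: R6=104+4=108
after ADD R7, 3: R7=7+3=10
CMP R7, 22  (cmp 10,22)
JNZ body: taken
after LOAD R2, [R6]: R2=M[108]=20
after AND R5, R2: R5=13&20=4
after LOAD R2, [R6]: R2=M[108]=20
after SUB R5, R2: R5=4-20=-16
after ADD R5, 18: R5=(-16)+18=2
after ADD R6, 4: R6=108+4=112
after ADD R7, 3: R7=10+3=13
CMP R7, 22  (cmp 13,22)
JNZ body: taken
after LOAD R2, [R6]: R2=M[112]=-8
after AND R5, R2: R5=2&(-8)=0
after LOAD R2, [R6]: R2=M[112]=-8
after SUB R5, R2: R5=0-(-8)=8
after ADD R5, 18: R5=8+18=26
after ADD R6, 4: R6=112+4=116
after ADD R7, 3: R7=13+3=16
CMP R7, 22  (cmp 16,22)
JNZ body: taken
after LOAD R2, [R6]: R2=M[116]=16
after AND R5, R2: R5=26&16=16
after LOAD R2, [R6]: R2=M[116]=16
after SUB R5, R2: R5=16-16=0
after ADD R5, 18: R5=0+18=18
after ADD R6, 4: R6=116+4=120
after ADD R7, 3: R7=16+3=19
CMP R7, 22  (cmp 19,22)
JNZ body: taken
after LOAD R2, [R6]: R2=M[120]=-6
after AND R5, R2: R5=18&(-6)=18
after LOAD R2, [R6]: R2=M[120]=-6
after SUB R5, R2: R5=18-(-6)=24
after ADD R5, 18: R5=24+18=42
after ADD R6, 4: R6=120+4=124
after ADD R7, 3: R7=19+3=22
CMP R7, 22  (cmp 22,22)
JNZ body: not taken
STORE R5, [100] → M[100]=42
halt.
Total executed instructions: 60.

60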